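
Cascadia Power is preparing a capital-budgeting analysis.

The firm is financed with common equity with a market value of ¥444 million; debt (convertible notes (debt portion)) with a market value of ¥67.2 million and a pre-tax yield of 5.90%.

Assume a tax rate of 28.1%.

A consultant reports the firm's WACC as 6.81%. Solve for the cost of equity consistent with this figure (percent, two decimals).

Total capital V = 444 + 67.2 = 511.2.
Equity weight = 444/511.2 = 0.8685.
Convertible notes (debt portion) weight = 67.2/511.2 = 0.1315.
Debt contribution = 0.1315 × 5.9% × (1 − 28.1%) = 0.5576%.
Required equity contribution = 6.81% − 0.5576% = 6.2524%.
Re = 6.2524% / 0.8685 = 7.1987%.

7.20%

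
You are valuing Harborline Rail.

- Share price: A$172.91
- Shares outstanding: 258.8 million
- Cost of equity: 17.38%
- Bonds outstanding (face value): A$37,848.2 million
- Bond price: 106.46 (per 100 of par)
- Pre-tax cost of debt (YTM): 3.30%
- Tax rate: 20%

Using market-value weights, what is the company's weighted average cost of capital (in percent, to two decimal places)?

Market value of equity E = 172.91 × 258.8m = 44749.108m. Market value of debt D = 37848.2m × 106.46/100 = 40293.19372m.
Total capital V = 44749.108 + 40293.19372 = 85042.30172.
Equity: weight = 44749.108/85042.30172 = 0.5262; cost = 17.38%.
Bonds outstanding: weight = 40293.19372/85042.30172 = 0.4738; after-tax cost = 3.3% × (1 − 20%) = 2.6400%.
WACC = 0.5262 × 17.3800% + 0.4738 × 2.6400% = 10.3962%.

10.40%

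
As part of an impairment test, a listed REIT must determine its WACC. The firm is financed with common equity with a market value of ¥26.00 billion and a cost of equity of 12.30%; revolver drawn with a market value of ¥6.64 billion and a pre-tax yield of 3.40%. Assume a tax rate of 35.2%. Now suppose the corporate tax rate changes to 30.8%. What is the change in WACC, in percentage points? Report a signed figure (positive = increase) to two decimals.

+0.03 pp

Current WACC:
Total capital V = 26 + 6.64 = 32.64.
Equity: weight = 26/32.64 = 0.7966; cost = 12.3%.
Revolver drawn: weight = 6.64/32.64 = 0.2034; after-tax cost = 3.4% × (1 − 35.2%) = 2.2032%.
WACC = 0.7966 × 12.3000% + 0.2034 × 2.2032% = 10.2460%.
After the change:
Total capital V = 26 + 6.64 = 32.64.
Equity: weight = 26/32.64 = 0.7966; cost = 12.3%.
Revolver drawn: weight = 6.64/32.64 = 0.2034; after-tax cost = 3.4% × (1 − 30.8%) = 2.3528%.
WACC = 0.7966 × 12.3000% + 0.2034 × 2.3528% = 10.2764%.
Change in WACC = 10.2764% − 10.2460% = 0.0304 pp.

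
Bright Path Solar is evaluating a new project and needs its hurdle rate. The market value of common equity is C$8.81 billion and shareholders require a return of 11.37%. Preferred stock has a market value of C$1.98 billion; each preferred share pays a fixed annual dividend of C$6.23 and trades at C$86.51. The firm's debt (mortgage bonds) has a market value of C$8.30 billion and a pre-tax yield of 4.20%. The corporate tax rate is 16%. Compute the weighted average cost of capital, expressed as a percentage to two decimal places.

7.53%

Cost of preferred: Rp = 6.23 / 86.51 = 7.2015%.
Total capital V = 8.81 + 1.98 + 8.3 = 19.09.
Equity: weight = 8.81/19.09 = 0.4615; cost = 11.37%.
Preferred: weight = 1.98/19.09 = 0.1037; cost = 7.2015%.
Mortgage bonds: weight = 8.3/19.09 = 0.4348; after-tax cost = 4.2% × (1 − 16%) = 3.5280%.
WACC = 0.4615 × 11.3700% + 0.1037 × 7.2015% + 0.4348 × 3.5280% = 7.5281%.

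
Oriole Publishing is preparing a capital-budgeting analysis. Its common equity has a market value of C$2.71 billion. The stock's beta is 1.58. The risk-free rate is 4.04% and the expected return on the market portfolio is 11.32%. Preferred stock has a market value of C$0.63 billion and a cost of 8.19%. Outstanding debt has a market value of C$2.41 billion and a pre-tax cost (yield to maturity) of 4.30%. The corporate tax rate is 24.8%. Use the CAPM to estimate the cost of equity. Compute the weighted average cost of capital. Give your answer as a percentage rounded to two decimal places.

Market risk premium = 11.32% − 4.04% = 7.28%.
Cost of equity via CAPM: Re = 4.04% + 1.58 × 7.28% = 15.5424%.
Total capital V = 2.71 + 0.63 + 2.41 = 5.75.
Equity: weight = 2.71/5.75 = 0.4713; cost = 15.5424%.
Preferred: weight = 0.63/5.75 = 0.1096; cost = 8.19%.
Debt: weight = 2.41/5.75 = 0.4191; after-tax cost = 4.3% × (1 − 24.8%) = 3.2336%.
WACC = 0.4713 × 15.5424% + 0.1096 × 8.1900% + 0.4191 × 3.2336% = 9.5778%.

9.58%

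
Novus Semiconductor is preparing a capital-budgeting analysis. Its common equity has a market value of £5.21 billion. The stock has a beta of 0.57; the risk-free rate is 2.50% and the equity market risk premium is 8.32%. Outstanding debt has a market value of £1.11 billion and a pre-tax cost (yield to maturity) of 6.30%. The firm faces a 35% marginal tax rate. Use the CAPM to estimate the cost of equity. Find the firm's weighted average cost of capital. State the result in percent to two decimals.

6.69%

Cost of equity via CAPM: Re = 2.5% + 0.57 × 8.32% = 7.2424%.
Total capital V = 5.21 + 1.11 = 6.32.
Equity: weight = 5.21/6.32 = 0.8244; cost = 7.2424%.
Debt: weight = 1.11/6.32 = 0.1756; after-tax cost = 6.3% × (1 − 35%) = 4.0950%.
WACC = 0.8244 × 7.2424% + 0.1756 × 4.0950% = 6.6896%.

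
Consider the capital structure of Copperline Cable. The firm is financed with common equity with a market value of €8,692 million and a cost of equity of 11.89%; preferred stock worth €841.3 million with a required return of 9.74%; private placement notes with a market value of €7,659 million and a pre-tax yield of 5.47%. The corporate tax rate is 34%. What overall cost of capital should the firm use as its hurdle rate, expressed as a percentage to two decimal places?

Total capital V = 8692 + 841.3 + 7659 = 17192.3.
Equity: weight = 8692/17192.3 = 0.5056; cost = 11.89%.
Preferred: weight = 841.3/17192.3 = 0.0489; cost = 9.74%.
Private placement notes: weight = 7659/17192.3 = 0.4455; after-tax cost = 5.47% × (1 − 34%) = 3.6102%.
WACC = 0.5056 × 11.8900% + 0.0489 × 9.7400% + 0.4455 × 3.6102% = 8.0962%.

8.10%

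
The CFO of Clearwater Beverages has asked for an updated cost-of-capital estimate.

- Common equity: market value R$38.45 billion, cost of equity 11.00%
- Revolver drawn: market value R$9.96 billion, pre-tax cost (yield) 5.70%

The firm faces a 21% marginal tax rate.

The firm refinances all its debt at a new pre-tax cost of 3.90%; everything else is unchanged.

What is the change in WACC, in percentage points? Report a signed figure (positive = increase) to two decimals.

-0.29 pp

Current WACC:
Total capital V = 38.45 + 9.96 = 48.41.
Equity: weight = 38.45/48.41 = 0.7943; cost = 11%.
Revolver drawn: weight = 9.96/48.41 = 0.2057; after-tax cost = 5.7% × (1 − 21%) = 4.5030%.
WACC = 0.7943 × 11.0000% + 0.2057 × 4.5030% = 9.6633%.
After the change:
Total capital V = 38.45 + 9.96 = 48.41.
Equity: weight = 38.45/48.41 = 0.7943; cost = 11%.
Revolver drawn: weight = 9.96/48.41 = 0.2057; after-tax cost = 3.9% × (1 − 21%) = 3.0810%.
WACC = 0.7943 × 11.0000% + 0.2057 × 3.0810% = 9.3707%.
Change in WACC = 9.3707% − 9.6633% = -0.2926 pp.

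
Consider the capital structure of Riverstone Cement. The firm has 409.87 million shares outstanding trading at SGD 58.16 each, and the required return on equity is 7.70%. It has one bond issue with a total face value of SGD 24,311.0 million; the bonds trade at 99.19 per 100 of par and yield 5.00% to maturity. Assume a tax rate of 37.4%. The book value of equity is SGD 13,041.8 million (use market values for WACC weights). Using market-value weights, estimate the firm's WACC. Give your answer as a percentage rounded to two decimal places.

5.40%

Market value of equity E = 58.16 × 409.87m = 23838.0392m. Market value of debt D = 24311m × 99.19/100 = 24114.0809m.
Total capital V = 23838.0392 + 24114.0809 = 47952.1201.
Equity: weight = 23838.0392/47952.1201 = 0.4971; cost = 7.7%.
Bonds outstanding: weight = 24114.0809/47952.1201 = 0.5029; after-tax cost = 5% × (1 − 37.4%) = 3.1300%.
WACC = 0.4971 × 7.7000% + 0.5029 × 3.1300% = 5.4018%.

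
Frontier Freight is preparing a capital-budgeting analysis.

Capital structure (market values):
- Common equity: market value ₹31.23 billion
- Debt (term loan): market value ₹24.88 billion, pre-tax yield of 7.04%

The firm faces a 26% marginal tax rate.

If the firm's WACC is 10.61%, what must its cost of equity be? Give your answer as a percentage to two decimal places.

Total capital V = 31.23 + 24.88 = 56.11.
Equity weight = 31.23/56.11 = 0.5566.
Term loan weight = 24.88/56.11 = 0.4434.
Debt contribution = 0.4434 × 7.04% × (1 − 26%) = 2.3100%.
Required equity contribution = 10.61% − 2.3100% = 8.3000%.
Re = 8.3000% / 0.5566 = 14.9123%.

14.91%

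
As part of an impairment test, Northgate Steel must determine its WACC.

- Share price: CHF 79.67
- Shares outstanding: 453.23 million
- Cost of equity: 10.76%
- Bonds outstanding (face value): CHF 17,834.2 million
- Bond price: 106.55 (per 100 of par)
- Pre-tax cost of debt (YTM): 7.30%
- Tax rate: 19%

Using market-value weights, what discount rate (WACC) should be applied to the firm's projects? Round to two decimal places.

Market value of equity E = 79.67 × 453.23m = 36108.8341m. Market value of debt D = 17834.2m × 106.55/100 = 19002.3401m.
Total capital V = 36108.8341 + 19002.3401 = 55111.1742.
Equity: weight = 36108.8341/55111.1742 = 0.6552; cost = 10.76%.
Bonds outstanding: weight = 19002.3401/55111.1742 = 0.3448; after-tax cost = 7.3% × (1 − 19%) = 5.9130%.
WACC = 0.6552 × 10.7600% + 0.3448 × 5.9130% = 9.0888%.

9.09%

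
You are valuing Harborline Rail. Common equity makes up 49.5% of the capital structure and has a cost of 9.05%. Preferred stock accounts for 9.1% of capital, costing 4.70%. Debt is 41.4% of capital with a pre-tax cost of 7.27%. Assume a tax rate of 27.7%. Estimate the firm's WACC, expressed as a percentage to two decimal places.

After-tax cost of debt = 7.27% × (1 − 27.7%) = 5.2562%.
WACC = 0.495 × 9.0500% + 0.091 × 4.7000% + 0.414 × 5.2562% = 7.0835%.

7.08%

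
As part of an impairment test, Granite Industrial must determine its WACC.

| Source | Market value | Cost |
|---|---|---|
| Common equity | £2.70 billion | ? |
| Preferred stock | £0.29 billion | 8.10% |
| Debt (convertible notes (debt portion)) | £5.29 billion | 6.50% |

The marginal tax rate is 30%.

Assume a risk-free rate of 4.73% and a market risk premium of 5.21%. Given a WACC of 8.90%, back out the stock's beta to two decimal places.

2.45

Total capital V = 2.7 + 0.29 + 5.29 = 8.28.
Equity weight = 2.7/8.28 = 0.3261.
Preferred weight = 0.29/8.28 = 0.0350.
Convertible notes (debt portion) weight = 5.29/8.28 = 0.6389.
Debt contribution = 0.6389 × 6.5% × (1 − 30%) = 2.9069%.
Preferred contribution = 0.0350 × 8.1% = 0.2837%.
Required equity contribution = 8.9% − 3.1906% = 5.7094%  ⇒  Re = 17.5087%.
CAPM: 17.5087% = 4.73% + β × 5.21%  ⇒  β = 2.4527.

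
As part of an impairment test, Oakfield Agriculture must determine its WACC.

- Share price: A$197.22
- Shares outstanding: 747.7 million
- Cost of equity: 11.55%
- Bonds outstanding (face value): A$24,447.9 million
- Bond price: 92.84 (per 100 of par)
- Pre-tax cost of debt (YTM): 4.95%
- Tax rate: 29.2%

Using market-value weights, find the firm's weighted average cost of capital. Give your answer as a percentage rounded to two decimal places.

10.48%

Market value of equity E = 197.22 × 747.7m = 147461.394m. Market value of debt D = 24447.9m × 92.84/100 = 22697.43036m.
Total capital V = 147461.394 + 22697.43036 = 170158.82436.
Equity: weight = 147461.394/170158.82436 = 0.8666; cost = 11.55%.
Bonds outstanding: weight = 22697.43036/170158.82436 = 0.1334; after-tax cost = 4.95% × (1 − 29.2%) = 3.5046%.
WACC = 0.8666 × 11.5500% + 0.1334 × 3.5046% = 10.4768%.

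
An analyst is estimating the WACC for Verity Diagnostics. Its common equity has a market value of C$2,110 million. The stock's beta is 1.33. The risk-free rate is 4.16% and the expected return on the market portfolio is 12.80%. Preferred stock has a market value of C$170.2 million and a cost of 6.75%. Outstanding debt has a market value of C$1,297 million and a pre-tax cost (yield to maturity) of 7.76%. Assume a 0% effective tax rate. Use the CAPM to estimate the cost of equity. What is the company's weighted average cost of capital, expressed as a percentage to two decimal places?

Market risk premium = 12.8% − 4.16% = 8.64%.
Cost of equity via CAPM: Re = 4.16% + 1.33 × 8.64% = 15.6512%.
Total capital V = 2110 + 170.2 + 1297 = 3577.2.
Equity: weight = 2110/3577.2 = 0.5898; cost = 15.6512%.
Preferred: weight = 170.2/3577.2 = 0.0476; cost = 6.75%.
Debt: weight = 1297/3577.2 = 0.3626; after-tax cost = 7.76% × (1 − 0%) = 7.7600%.
WACC = 0.5898 × 15.6512% + 0.0476 × 6.7500% + 0.3626 × 7.7600% = 12.3665%.

12.37%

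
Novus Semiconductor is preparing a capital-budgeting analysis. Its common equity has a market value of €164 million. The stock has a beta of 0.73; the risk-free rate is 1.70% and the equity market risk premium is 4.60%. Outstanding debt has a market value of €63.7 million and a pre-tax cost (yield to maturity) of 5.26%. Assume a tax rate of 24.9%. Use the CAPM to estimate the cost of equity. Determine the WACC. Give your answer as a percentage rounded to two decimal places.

Cost of equity via CAPM: Re = 1.7% + 0.73 × 4.6% = 5.0580%.
Total capital V = 164 + 63.7 = 227.7.
Equity: weight = 164/227.7 = 0.7202; cost = 5.058%.
Debt: weight = 63.7/227.7 = 0.2798; after-tax cost = 5.26% × (1 − 24.9%) = 3.9503%.
WACC = 0.7202 × 5.0580% + 0.2798 × 3.9503% = 4.7481%.

4.75%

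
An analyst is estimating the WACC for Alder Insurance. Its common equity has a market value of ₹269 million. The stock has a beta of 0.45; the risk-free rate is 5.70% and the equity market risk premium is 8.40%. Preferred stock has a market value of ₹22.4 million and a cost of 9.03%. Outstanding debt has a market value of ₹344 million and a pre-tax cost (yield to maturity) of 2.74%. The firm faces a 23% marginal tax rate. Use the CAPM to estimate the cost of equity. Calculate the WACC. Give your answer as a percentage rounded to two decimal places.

Cost of equity via CAPM: Re = 5.7% + 0.45 × 8.4% = 9.4800%.
Total capital V = 269 + 22.4 + 344 = 635.4.
Equity: weight = 269/635.4 = 0.4234; cost = 9.48%.
Preferred: weight = 22.4/635.4 = 0.0353; cost = 9.03%.
Debt: weight = 344/635.4 = 0.5414; after-tax cost = 2.74% × (1 − 23%) = 2.1098%.
WACC = 0.4234 × 9.4800% + 0.0353 × 9.0300% + 0.5414 × 2.1098% = 5.4740%.

5.47%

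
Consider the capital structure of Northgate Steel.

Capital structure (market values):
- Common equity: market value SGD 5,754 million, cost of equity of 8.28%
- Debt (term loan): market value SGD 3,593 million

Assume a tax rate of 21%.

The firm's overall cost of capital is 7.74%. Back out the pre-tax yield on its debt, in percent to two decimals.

8.70%

Total capital V = 5754 + 3593 = 9347.
Equity weight = 5754/9347 = 0.6156.
Term loan weight = 3593/9347 = 0.3844.
Equity contribution = 0.6156 × 8.28% = 5.0972%.
Remaining for debt = 7.74% − 5.0972% = 2.6428%.
Rd × (1 − 21%) × 0.3844 = 2.6428%  ⇒  Rd = 8.7028%.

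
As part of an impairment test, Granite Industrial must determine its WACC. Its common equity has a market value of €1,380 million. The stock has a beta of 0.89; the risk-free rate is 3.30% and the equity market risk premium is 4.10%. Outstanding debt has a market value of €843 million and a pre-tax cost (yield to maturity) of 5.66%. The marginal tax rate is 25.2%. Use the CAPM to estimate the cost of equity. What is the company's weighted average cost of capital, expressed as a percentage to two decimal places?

5.92%

Cost of equity via CAPM: Re = 3.3% + 0.89 × 4.1% = 6.9490%.
Total capital V = 1380 + 843 = 2223.
Equity: weight = 1380/2223 = 0.6208; cost = 6.949%.
Debt: weight = 843/2223 = 0.3792; after-tax cost = 5.66% × (1 − 25.2%) = 4.2337%.
WACC = 0.6208 × 6.9490% + 0.3792 × 4.2337% = 5.9193%.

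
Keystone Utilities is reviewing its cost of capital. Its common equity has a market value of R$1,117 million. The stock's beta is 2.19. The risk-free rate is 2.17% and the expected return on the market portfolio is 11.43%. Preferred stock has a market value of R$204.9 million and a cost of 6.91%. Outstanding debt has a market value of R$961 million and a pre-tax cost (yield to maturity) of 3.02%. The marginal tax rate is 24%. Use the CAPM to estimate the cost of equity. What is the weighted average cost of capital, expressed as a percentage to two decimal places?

Market risk premium = 11.43% − 2.17% = 9.26%.
Cost of equity via CAPM: Re = 2.17% + 2.19 × 9.26% = 22.4494%.
Total capital V = 1117 + 204.9 + 961 = 2282.9.
Equity: weight = 1117/2282.9 = 0.4893; cost = 22.4494%.
Preferred: weight = 204.9/2282.9 = 0.0898; cost = 6.91%.
Debt: weight = 961/2282.9 = 0.4210; after-tax cost = 3.02% × (1 − 24%) = 2.2952%.
WACC = 0.4893 × 22.4494% + 0.0898 × 6.9100% + 0.4210 × 2.2952% = 12.5706%.

12.57%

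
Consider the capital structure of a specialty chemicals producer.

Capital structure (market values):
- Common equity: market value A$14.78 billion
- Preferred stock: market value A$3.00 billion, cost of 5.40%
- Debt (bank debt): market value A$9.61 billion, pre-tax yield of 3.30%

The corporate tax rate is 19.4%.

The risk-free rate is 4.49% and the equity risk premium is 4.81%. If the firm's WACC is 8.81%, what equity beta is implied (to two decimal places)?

Total capital V = 14.78 + 3 + 9.61 = 27.39.
Equity weight = 14.78/27.39 = 0.5396.
Preferred weight = 3/27.39 = 0.1095.
Bank debt weight = 9.61/27.39 = 0.3509.
Debt contribution = 0.3509 × 3.3% × (1 − 19.4%) = 0.9332%.
Preferred contribution = 0.1095 × 5.4% = 0.5915%.
Required equity contribution = 8.81% − 1.5247% = 7.2853%  ⇒  Re = 13.5010%.
CAPM: 13.5010% = 4.49% + β × 4.81%  ⇒  β = 1.8734.

1.87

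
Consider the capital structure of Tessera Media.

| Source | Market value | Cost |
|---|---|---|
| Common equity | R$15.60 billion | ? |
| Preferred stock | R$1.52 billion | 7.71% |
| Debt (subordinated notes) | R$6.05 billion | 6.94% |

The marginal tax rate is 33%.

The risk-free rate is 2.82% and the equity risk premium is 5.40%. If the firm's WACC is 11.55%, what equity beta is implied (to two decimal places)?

2.18

Total capital V = 15.6 + 1.52 + 6.05 = 23.17.
Equity weight = 15.6/23.17 = 0.6733.
Preferred weight = 1.52/23.17 = 0.0656.
Subordinated notes weight = 6.05/23.17 = 0.2611.
Debt contribution = 0.2611 × 6.94% × (1 − 33%) = 1.2141%.
Preferred contribution = 0.0656 × 7.71% = 0.5058%.
Required equity contribution = 11.55% − 1.7199% = 9.8301%  ⇒  Re = 14.6002%.
CAPM: 14.6002% = 2.82% + β × 5.4%  ⇒  β = 2.1815.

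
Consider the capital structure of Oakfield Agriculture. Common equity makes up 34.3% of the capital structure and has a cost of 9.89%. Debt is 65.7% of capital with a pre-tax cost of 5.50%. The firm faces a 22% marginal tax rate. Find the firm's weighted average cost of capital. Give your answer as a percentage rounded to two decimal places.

After-tax cost of debt = 5.5% × (1 − 22%) = 4.2900%.
WACC = 0.343 × 9.8900% + 0.657 × 4.2900% = 6.2108%.

6.21%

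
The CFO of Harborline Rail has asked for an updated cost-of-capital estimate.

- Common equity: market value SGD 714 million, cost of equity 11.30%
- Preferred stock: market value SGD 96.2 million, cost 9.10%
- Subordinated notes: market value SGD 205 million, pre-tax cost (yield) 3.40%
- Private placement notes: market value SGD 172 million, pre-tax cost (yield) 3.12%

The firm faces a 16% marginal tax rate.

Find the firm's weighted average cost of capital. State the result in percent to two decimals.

Total capital V = 714 + 96.2 + 205 + 172 = 1187.2.
Equity: weight = 714/1187.2 = 0.6014; cost = 11.3%.
Preferred: weight = 96.2/1187.2 = 0.0810; cost = 9.1%.
Subordinated notes: weight = 205/1187.2 = 0.1727; after-tax cost = 3.4% × (1 − 16%) = 2.8560%.
Private placement notes: weight = 172/1187.2 = 0.1449; after-tax cost = 3.12% × (1 − 16%) = 2.6208%.
WACC = 0.6014 × 11.3000% + 0.0810 × 9.1000% + 0.1727 × 2.8560% + 0.1449 × 2.6208% = 8.4062%.

8.41%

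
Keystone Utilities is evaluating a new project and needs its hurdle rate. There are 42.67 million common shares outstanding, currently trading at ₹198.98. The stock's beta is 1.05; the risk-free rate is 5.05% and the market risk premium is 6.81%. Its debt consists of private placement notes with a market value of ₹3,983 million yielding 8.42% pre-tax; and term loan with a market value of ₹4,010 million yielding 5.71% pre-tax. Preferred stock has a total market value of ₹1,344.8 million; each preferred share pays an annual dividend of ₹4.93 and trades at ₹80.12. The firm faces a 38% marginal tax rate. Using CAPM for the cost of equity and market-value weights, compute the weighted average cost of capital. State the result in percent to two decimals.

8.24%

Cost of equity via CAPM: Re = 5.05% + 1.05 × 6.81% = 12.2005%.
Cost of preferred: Rp = 4.93 / 80.12 = 6.1533%.
Market value of equity E = 198.98 × 42.67m = 8490.4766m.
Total capital V = 8490.4766 + 1344.8 + 3983 + 4010 = 17828.2766.
Equity: weight = 8490.4766/17828.2766 = 0.4762; cost = 12.2005%.
Preferred: weight = 1344.8/17828.2766 = 0.0754; cost = 6.1533%.
Private placement notes: weight = 3983/17828.2766 = 0.2234; after-tax cost = 8.42% × (1 − 38%) = 5.2204%.
Term loan: weight = 4010/17828.2766 = 0.2249; after-tax cost = 5.71% × (1 − 38%) = 3.5402%.
WACC = 0.4762 × 12.2005% + 0.0754 × 6.1533% + 0.2234 × 5.2204% + 0.2249 × 3.5402% = 8.2370%.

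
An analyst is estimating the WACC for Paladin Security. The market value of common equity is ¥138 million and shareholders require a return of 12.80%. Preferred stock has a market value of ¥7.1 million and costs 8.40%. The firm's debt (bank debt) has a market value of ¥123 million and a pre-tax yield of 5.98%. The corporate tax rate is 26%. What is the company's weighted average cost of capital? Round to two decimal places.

Total capital V = 138 + 7.1 + 123 = 268.1.
Equity: weight = 138/268.1 = 0.5147; cost = 12.8%.
Preferred: weight = 7.1/268.1 = 0.0265; cost = 8.4%.
Bank debt: weight = 123/268.1 = 0.4588; after-tax cost = 5.98% × (1 − 26%) = 4.4252%.
WACC = 0.5147 × 12.8000% + 0.0265 × 8.4000% + 0.4588 × 4.4252% = 8.8413%.

8.84%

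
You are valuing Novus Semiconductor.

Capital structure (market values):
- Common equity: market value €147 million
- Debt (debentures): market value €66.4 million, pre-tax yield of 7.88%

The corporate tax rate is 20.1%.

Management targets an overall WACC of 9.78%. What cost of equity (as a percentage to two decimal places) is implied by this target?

11.35%

Total capital V = 147 + 66.4 = 213.4.
Equity weight = 147/213.4 = 0.6888.
Debentures weight = 66.4/213.4 = 0.3112.
Debt contribution = 0.3112 × 7.88% × (1 − 20.1%) = 1.9591%.
Required equity contribution = 9.78% − 1.9591% = 7.8209%.
Re = 7.8209% / 0.6888 = 11.3537%.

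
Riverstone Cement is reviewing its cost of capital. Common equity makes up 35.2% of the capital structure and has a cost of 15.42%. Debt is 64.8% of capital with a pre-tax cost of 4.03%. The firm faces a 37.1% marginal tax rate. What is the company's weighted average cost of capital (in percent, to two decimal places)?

After-tax cost of debt = 4.03% × (1 − 37.1%) = 2.5349%.
WACC = 0.352 × 15.4200% + 0.648 × 2.5349% = 7.0704%.

7.07%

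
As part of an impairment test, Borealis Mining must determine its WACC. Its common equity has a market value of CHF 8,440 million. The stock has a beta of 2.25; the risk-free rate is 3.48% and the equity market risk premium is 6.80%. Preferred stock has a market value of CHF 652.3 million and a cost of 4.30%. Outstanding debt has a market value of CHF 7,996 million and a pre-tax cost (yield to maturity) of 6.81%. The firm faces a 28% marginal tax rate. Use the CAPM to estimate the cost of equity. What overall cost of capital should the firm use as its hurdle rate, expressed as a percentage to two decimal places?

Cost of equity via CAPM: Re = 3.48% + 2.25 × 6.8% = 18.7800%.
Total capital V = 8440 + 652.3 + 7996 = 17088.3.
Equity: weight = 8440/17088.3 = 0.4939; cost = 18.78%.
Preferred: weight = 652.3/17088.3 = 0.0382; cost = 4.3%.
Debt: weight = 7996/17088.3 = 0.4679; after-tax cost = 6.81% × (1 − 28%) = 4.9032%.
WACC = 0.4939 × 18.7800% + 0.0382 × 4.3000% + 0.4679 × 4.9032% = 11.7340%.

11.73%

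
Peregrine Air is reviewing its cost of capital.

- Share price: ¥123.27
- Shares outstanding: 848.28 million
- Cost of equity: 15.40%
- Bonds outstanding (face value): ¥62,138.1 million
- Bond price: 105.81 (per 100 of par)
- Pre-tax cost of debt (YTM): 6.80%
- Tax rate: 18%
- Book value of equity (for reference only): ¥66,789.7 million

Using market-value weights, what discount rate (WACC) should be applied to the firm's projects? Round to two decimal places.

Market value of equity E = 123.27 × 848.28m = 104567.4756m. Market value of debt D = 62138.1m × 105.81/100 = 65748.32361m.
Total capital V = 104567.4756 + 65748.32361 = 170315.79921.
Equity: weight = 104567.4756/170315.79921 = 0.6140; cost = 15.4%.
Bonds outstanding: weight = 65748.32361/170315.79921 = 0.3860; after-tax cost = 6.8% × (1 − 18%) = 5.5760%.
WACC = 0.6140 × 15.4000% + 0.3860 × 5.5760% = 11.6076%.

11.61%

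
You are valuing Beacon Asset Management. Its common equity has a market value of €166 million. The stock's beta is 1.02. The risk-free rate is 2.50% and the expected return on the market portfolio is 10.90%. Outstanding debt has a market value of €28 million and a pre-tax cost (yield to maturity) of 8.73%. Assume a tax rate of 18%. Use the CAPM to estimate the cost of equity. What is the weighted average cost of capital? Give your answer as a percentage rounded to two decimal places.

Market risk premium = 10.9% − 2.5% = 8.4%.
Cost of equity via CAPM: Re = 2.5% + 1.02 × 8.4% = 11.0680%.
Total capital V = 166 + 28 = 194.
Equity: weight = 166/194 = 0.8557; cost = 11.068%.
Debt: weight = 28/194 = 0.1443; after-tax cost = 8.73% × (1 − 18%) = 7.1586%.
WACC = 0.8557 × 11.0680% + 0.1443 × 7.1586% = 10.5038%.

10.50%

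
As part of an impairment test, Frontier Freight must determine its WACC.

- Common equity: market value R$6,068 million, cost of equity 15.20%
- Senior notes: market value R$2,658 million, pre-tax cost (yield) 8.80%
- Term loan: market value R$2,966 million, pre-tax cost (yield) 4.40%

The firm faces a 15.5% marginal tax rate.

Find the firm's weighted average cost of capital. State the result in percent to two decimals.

10.52%

Total capital V = 6068 + 2658 + 2966 = 11692.
Equity: weight = 6068/11692 = 0.5190; cost = 15.2%.
Senior notes: weight = 2658/11692 = 0.2273; after-tax cost = 8.8% × (1 − 15.5%) = 7.4360%.
Term loan: weight = 2966/11692 = 0.2537; after-tax cost = 4.4% × (1 − 15.5%) = 3.7180%.
WACC = 0.5190 × 15.2000% + 0.2273 × 7.4360% + 0.2537 × 3.7180% = 10.5222%.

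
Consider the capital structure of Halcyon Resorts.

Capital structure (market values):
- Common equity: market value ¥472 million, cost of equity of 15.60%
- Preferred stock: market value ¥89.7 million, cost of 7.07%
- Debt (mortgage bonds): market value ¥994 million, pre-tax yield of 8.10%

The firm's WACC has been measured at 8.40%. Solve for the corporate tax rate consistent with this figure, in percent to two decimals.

Total capital V = 472 + 89.7 + 994 = 1555.7.
Equity weight = 472/1555.7 = 0.3034.
Preferred weight = 89.7/1555.7 = 0.0577.
Mortgage bonds weight = 994/1555.7 = 0.6389.
Equity contribution = 0.3034 × 15.6% = 4.7330%.
Preferred contribution = 0.0577 × 7.07% = 0.4076%.
Debt contribution must be 8.4% − 5.1407% = 3.2593%.
0.6389 × 8.1% × (1 − T) = 3.2593%  ⇒  (1 − T) = 0.6298.
T = 37.0234%.

37.02%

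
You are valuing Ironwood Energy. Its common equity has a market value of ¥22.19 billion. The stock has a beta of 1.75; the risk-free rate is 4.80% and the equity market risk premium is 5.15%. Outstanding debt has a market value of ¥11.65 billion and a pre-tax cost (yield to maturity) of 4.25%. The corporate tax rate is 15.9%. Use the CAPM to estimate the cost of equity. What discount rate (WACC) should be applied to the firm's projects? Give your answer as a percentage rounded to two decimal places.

10.29%

Cost of equity via CAPM: Re = 4.8% + 1.75 × 5.15% = 13.8125%.
Total capital V = 22.19 + 11.65 = 33.84.
Equity: weight = 22.19/33.84 = 0.6557; cost = 13.8125%.
Debt: weight = 11.65/33.84 = 0.3443; after-tax cost = 4.25% × (1 − 15.9%) = 3.5742%.
WACC = 0.6557 × 13.8125% + 0.3443 × 3.5742% = 10.2878%.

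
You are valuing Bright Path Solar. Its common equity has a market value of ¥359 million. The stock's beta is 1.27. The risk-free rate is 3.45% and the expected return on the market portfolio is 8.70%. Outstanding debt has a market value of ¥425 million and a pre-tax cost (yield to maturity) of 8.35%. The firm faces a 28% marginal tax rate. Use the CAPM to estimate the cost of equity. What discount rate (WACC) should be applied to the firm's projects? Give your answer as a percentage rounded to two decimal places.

7.89%

Market risk premium = 8.7% − 3.45% = 5.25%.
Cost of equity via CAPM: Re = 3.45% + 1.27 × 5.25% = 10.1175%.
Total capital V = 359 + 425 = 784.
Equity: weight = 359/784 = 0.4579; cost = 10.1175%.
Debt: weight = 425/784 = 0.5421; after-tax cost = 8.35% × (1 − 28%) = 6.0120%.
WACC = 0.4579 × 10.1175% + 0.5421 × 6.0120% = 7.8919%.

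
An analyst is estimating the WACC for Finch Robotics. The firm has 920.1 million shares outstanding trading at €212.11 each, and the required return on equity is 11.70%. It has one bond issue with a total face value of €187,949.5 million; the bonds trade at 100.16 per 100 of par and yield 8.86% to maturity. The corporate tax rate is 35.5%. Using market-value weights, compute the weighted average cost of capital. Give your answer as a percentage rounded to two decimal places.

Market value of equity E = 212.11 × 920.1m = 195162.411m. Market value of debt D = 187949.5m × 100.16/100 = 188250.2192m.
Total capital V = 195162.411 + 188250.2192 = 383412.6302.
Equity: weight = 195162.411/383412.6302 = 0.5090; cost = 11.7%.
Bonds outstanding: weight = 188250.2192/383412.6302 = 0.4910; after-tax cost = 8.86% × (1 − 35.5%) = 5.7147%.
WACC = 0.5090 × 11.7000% + 0.4910 × 5.7147% = 8.7613%.

8.76%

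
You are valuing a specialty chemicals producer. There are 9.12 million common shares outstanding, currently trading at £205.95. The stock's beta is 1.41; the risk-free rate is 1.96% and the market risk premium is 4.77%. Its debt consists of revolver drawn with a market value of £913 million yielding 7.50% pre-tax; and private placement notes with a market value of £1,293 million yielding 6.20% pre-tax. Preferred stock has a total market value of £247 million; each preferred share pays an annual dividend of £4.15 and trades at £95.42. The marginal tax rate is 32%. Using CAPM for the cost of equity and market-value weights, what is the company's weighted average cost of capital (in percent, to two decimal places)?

Cost of equity via CAPM: Re = 1.96% + 1.41 × 4.77% = 8.6857%.
Cost of preferred: Rp = 4.15 / 95.42 = 4.3492%.
Market value of equity E = 205.95 × 9.12m = 1878.264m.
Total capital V = 1878.264 + 247 + 913 + 1293 = 4331.264.
Equity: weight = 1878.264/4331.264 = 0.4337; cost = 8.6857%.
Preferred: weight = 247/4331.264 = 0.0570; cost = 4.3492%.
Revolver drawn: weight = 913/4331.264 = 0.2108; after-tax cost = 7.5% × (1 − 32%) = 5.1000%.
Private placement notes: weight = 1293/4331.264 = 0.2985; after-tax cost = 6.2% × (1 − 32%) = 4.2160%.
WACC = 0.4337 × 8.6857% + 0.0570 × 4.3492% + 0.2108 × 5.1000% + 0.2985 × 4.2160% = 6.3482%.

6.35%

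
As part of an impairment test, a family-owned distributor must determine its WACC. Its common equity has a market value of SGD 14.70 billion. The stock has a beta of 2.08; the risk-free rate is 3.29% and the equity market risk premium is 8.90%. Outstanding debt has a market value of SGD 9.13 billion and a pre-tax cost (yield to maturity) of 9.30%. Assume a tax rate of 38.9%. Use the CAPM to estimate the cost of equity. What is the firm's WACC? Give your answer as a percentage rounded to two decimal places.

Cost of equity via CAPM: Re = 3.29% + 2.08 × 8.9% = 21.8020%.
Total capital V = 14.7 + 9.13 = 23.83.
Equity: weight = 14.7/23.83 = 0.6169; cost = 21.802%.
Debt: weight = 9.13/23.83 = 0.3831; after-tax cost = 9.3% × (1 − 38.9%) = 5.6823%.
WACC = 0.6169 × 21.8020% + 0.3831 × 5.6823% = 15.6261%.

15.63%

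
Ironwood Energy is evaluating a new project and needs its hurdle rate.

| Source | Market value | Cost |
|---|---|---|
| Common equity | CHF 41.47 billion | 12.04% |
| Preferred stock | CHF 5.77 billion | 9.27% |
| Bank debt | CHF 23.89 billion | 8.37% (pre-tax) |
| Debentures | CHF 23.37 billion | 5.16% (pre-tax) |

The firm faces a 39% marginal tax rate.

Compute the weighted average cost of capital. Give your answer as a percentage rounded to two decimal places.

7.92%

Total capital V = 41.47 + 5.77 + 23.89 + 23.37 = 94.5.
Equity: weight = 41.47/94.5 = 0.4388; cost = 12.04%.
Preferred: weight = 5.77/94.5 = 0.0611; cost = 9.27%.
Bank debt: weight = 23.89/94.5 = 0.2528; after-tax cost = 8.37% × (1 − 39%) = 5.1057%.
Debentures: weight = 23.37/94.5 = 0.2473; after-tax cost = 5.16% × (1 − 39%) = 3.1476%.
WACC = 0.4388 × 12.0400% + 0.0611 × 9.2700% + 0.2528 × 5.1057% + 0.2473 × 3.1476% = 7.9187%.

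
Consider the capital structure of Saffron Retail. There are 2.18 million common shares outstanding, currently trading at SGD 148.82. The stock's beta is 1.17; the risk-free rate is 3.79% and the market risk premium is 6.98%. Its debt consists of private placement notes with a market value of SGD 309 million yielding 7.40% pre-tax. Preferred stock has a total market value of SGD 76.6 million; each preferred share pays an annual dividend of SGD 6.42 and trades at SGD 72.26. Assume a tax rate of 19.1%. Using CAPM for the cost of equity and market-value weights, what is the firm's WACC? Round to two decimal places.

Cost of equity via CAPM: Re = 3.79% + 1.17 × 6.98% = 11.9566%.
Cost of preferred: Rp = 6.42 / 72.26 = 8.8846%.
Market value of equity E = 148.82 × 2.18m = 324.4276m.
Total capital V = 324.4276 + 76.6 + 309 = 710.0276.
Equity: weight = 324.4276/710.0276 = 0.4569; cost = 11.9566%.
Preferred: weight = 76.6/710.0276 = 0.1079; cost = 8.8846%.
Private placement notes: weight = 309/710.0276 = 0.4352; after-tax cost = 7.4% × (1 − 19.1%) = 5.9866%.
WACC = 0.4569 × 11.9566% + 0.1079 × 8.8846% + 0.4352 × 5.9866% = 9.0271%.

9.03%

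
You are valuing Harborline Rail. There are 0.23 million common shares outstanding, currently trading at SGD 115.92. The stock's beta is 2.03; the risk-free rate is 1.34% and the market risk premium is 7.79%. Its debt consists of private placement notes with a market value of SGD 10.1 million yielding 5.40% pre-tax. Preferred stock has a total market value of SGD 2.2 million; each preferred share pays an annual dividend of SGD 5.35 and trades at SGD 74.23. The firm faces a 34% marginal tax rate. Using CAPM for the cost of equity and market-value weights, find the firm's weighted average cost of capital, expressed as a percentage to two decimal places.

Cost of equity via CAPM: Re = 1.34% + 2.03 × 7.79% = 17.1537%.
Cost of preferred: Rp = 5.35 / 74.23 = 7.2073%.
Market value of equity E = 115.92 × 0.23m = 26.6616m.
Total capital V = 26.6616 + 2.2 + 10.1 = 38.9616.
Equity: weight = 26.6616/38.9616 = 0.6843; cost = 17.1537%.
Preferred: weight = 2.2/38.9616 = 0.0565; cost = 7.2073%.
Private placement notes: weight = 10.1/38.9616 = 0.2592; after-tax cost = 5.4% × (1 − 34%) = 3.5640%.
WACC = 0.6843 × 17.1537% + 0.0565 × 7.2073% + 0.2592 × 3.5640% = 13.0692%.

13.07%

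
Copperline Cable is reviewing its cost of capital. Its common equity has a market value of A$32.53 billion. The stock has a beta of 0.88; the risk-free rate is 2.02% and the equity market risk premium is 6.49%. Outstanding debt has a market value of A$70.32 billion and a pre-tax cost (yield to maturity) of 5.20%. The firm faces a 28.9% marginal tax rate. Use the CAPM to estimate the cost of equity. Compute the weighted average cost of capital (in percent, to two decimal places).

Cost of equity via CAPM: Re = 2.02% + 0.88 × 6.49% = 7.7312%.
Total capital V = 32.53 + 70.32 = 102.85.
Equity: weight = 32.53/102.85 = 0.3163; cost = 7.7312%.
Debt: weight = 70.32/102.85 = 0.6837; after-tax cost = 5.2% × (1 − 28.9%) = 3.6972%.
WACC = 0.3163 × 7.7312% + 0.6837 × 3.6972% = 4.9731%.

4.97%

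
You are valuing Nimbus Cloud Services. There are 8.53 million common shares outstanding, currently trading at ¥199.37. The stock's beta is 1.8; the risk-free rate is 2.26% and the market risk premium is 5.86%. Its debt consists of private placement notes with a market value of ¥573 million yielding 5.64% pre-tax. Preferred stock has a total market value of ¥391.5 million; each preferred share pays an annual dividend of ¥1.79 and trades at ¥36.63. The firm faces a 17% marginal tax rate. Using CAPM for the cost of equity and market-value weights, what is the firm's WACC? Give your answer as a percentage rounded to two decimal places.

9.90%

Cost of equity via CAPM: Re = 2.26% + 1.8 × 5.86% = 12.8080%.
Cost of preferred: Rp = 1.79 / 36.63 = 4.8867%.
Market value of equity E = 199.37 × 8.53m = 1700.6261m.
Total capital V = 1700.6261 + 391.5 + 573 = 2665.1261.
Equity: weight = 1700.6261/2665.1261 = 0.6381; cost = 12.808%.
Preferred: weight = 391.5/2665.1261 = 0.1469; cost = 4.8867%.
Private placement notes: weight = 573/2665.1261 = 0.2150; after-tax cost = 5.64% × (1 − 17%) = 4.6812%.
WACC = 0.6381 × 12.8080% + 0.1469 × 4.8867% + 0.2150 × 4.6812% = 9.8971%.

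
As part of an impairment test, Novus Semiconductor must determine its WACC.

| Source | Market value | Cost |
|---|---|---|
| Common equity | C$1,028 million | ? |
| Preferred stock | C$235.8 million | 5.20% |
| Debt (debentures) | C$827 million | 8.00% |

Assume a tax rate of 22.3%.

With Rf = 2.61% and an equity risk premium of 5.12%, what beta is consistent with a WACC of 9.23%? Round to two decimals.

Total capital V = 1028 + 235.8 + 827 = 2090.8.
Equity weight = 1028/2090.8 = 0.4917.
Preferred weight = 235.8/2090.8 = 0.1128.
Debentures weight = 827/2090.8 = 0.3955.
Debt contribution = 0.3955 × 8% × (1 − 22.3%) = 2.4587%.
Preferred contribution = 0.1128 × 5.2% = 0.5865%.
Required equity contribution = 9.23% − 3.0451% = 6.1849%  ⇒  Re = 12.5791%.
CAPM: 12.5791% = 2.61% + β × 5.12%  ⇒  β = 1.9471.

1.95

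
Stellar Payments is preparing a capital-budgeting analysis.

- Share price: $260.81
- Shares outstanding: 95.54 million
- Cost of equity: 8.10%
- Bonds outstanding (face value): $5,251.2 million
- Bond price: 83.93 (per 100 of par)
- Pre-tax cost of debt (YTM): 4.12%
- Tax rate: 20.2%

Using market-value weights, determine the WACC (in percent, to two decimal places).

7.38%

Market value of equity E = 260.81 × 95.54m = 24917.7874m. Market value of debt D = 5251.2m × 83.93/100 = 4407.33216m.
Total capital V = 24917.7874 + 4407.33216 = 29325.11956.
Equity: weight = 24917.7874/29325.11956 = 0.8497; cost = 8.1%.
Bonds outstanding: weight = 4407.33216/29325.11956 = 0.1503; after-tax cost = 4.12% × (1 − 20.2%) = 3.2878%.
WACC = 0.8497 × 8.1000% + 0.1503 × 3.2878% = 7.3768%.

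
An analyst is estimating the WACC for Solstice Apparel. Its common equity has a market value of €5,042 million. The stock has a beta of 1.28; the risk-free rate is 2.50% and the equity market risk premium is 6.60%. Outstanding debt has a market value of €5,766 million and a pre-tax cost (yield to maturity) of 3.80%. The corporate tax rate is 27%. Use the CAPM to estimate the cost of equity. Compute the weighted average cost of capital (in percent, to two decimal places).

Cost of equity via CAPM: Re = 2.5% + 1.28 × 6.6% = 10.9480%.
Total capital V = 5042 + 5766 = 10808.
Equity: weight = 5042/10808 = 0.4665; cost = 10.948%.
Debt: weight = 5766/10808 = 0.5335; after-tax cost = 3.8% × (1 − 27%) = 2.7740%.
WACC = 0.4665 × 10.9480% + 0.5335 × 2.7740% = 6.5872%.

6.59%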